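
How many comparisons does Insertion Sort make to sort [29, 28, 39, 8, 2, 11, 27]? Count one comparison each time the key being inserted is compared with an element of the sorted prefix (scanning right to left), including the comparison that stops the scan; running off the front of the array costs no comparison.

Insert 28: 29 > 28 (shift), reached front = 1 comparison(s) -> [28, 29, 39, 8, 2, 11, 27]
Insert 39: 29 <= 39 (stop) = 1 comparison(s) -> [28, 29, 39, 8, 2, 11, 27]
Insert 8: 39 > 8 (shift), 29 > 8 (shift), 28 > 8 (shift), reached front = 3 comparison(s) -> [8, 28, 29, 39, 2, 11, 27]
Insert 2: 39 > 2 (shift), 29 > 2 (shift), 28 > 2 (shift), 8 > 2 (shift), reached front = 4 comparison(s) -> [2, 8, 28, 29, 39, 11, 27]
Insert 11: 39 > 11 (shift), 29 > 11 (shift), 28 > 11 (shift), 8 <= 11 (stop) = 4 comparison(s) -> [2, 8, 11, 28, 29, 39, 27]
Insert 27: 39 > 27 (shift), 29 > 27 (shift), 28 > 27 (shift), 11 <= 27 (stop) = 4 comparison(s) -> [2, 8, 11, 27, 28, 29, 39]
Total comparisons: 1 + 1 + 3 + 4 + 4 + 4 = 17


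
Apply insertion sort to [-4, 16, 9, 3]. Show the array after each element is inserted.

First element -4 is already 'sorted'
Insert 16: shifted 0 elements -> [-4, 16, 9, 3]
Insert 9: shifted 1 elements -> [-4, 9, 16, 3]
Insert 3: shifted 2 elements -> [-4, 3, 9, 16]


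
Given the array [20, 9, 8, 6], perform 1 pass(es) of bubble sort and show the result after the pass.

After pass 1: [9, 8, 6, 20] (3 swaps)
Total swaps: 3


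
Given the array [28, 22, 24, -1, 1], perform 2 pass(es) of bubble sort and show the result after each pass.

After pass 1: [22, 24, -1, 1, 28] (4 swaps)
After pass 2: [22, -1, 1, 24, 28] (2 swaps)
Total swaps: 6


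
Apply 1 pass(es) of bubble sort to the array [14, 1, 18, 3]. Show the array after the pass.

After pass 1: [1, 14, 3, 18] (2 swaps)
Total swaps: 2


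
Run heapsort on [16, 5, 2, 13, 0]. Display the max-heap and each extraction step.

Build heap: [16, 13, 2, 5, 0]
Extract 16: [13, 5, 2, 0, 16]
Extract 13: [5, 0, 2, 13, 16]
Extract 5: [2, 0, 5, 13, 16]
Extract 2: [0, 2, 5, 13, 16]


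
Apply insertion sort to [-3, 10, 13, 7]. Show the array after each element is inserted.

First element -3 is already 'sorted'
Insert 10: shifted 0 elements -> [-3, 10, 13, 7]
Insert 13: shifted 0 elements -> [-3, 10, 13, 7]
Insert 7: shifted 2 elements -> [-3, 7, 10, 13]


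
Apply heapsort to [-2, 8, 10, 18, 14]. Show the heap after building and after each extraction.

Build heap: [18, 14, 10, 8, -2]
Extract 18: [14, 8, 10, -2, 18]
Extract 14: [10, 8, -2, 14, 18]
Extract 10: [8, -2, 10, 14, 18]
Extract 8: [-2, 8, 10, 14, 18]


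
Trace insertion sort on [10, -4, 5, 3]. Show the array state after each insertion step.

First element 10 is already 'sorted'
Insert -4: shifted 1 elements -> [-4, 10, 5, 3]
Insert 5: shifted 1 elements -> [-4, 5, 10, 3]
Insert 3: shifted 2 elements -> [-4, 3, 5, 10]


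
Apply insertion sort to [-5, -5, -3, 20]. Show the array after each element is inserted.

First element -5 is already 'sorted'
Insert -5: shifted 0 elements -> [-5, -5, -3, 20]
Insert -3: shifted 0 elements -> [-5, -5, -3, 20]
Insert 20: shifted 0 elements -> [-5, -5, -3, 20]


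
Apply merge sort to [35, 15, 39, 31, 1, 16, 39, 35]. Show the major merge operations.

Divide and conquer:
  Merge [35] + [15] -> [15, 35]
  Merge [39] + [31] -> [31, 39]
  Merge [15, 35] + [31, 39] -> [15, 31, 35, 39]
  Merge [1] + [16] -> [1, 16]
  Merge [39] + [35] -> [35, 39]
  Merge [1, 16] + [35, 39] -> [1, 16, 35, 39]
  Merge [15, 31, 35, 39] + [1, 16, 35, 39] -> [1, 15, 16, 31, 35, 35, 39, 39]


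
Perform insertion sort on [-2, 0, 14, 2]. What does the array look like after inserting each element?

First element -2 is already 'sorted'
Insert 0: shifted 0 elements -> [-2, 0, 14, 2]
Insert 14: shifted 0 elements -> [-2, 0, 14, 2]
Insert 2: shifted 1 elements -> [-2, 0, 2, 14]


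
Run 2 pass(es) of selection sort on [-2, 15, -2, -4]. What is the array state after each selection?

Pass 1: Select minimum -4 at index 3, swap -> [-4, 15, -2, -2]
Pass 2: Select minimum -2 at index 2, swap -> [-4, -2, 15, -2]


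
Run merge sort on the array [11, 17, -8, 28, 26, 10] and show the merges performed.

Divide and conquer:
  Merge [17] + [-8] -> [-8, 17]
  Merge [11] + [-8, 17] -> [-8, 11, 17]
  Merge [26] + [10] -> [10, 26]
  Merge [28] + [10, 26] -> [10, 26, 28]
  Merge [-8, 11, 17] + [10, 26, 28] -> [-8, 10, 11, 17, 26, 28]


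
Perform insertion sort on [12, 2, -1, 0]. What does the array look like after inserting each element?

First element 12 is already 'sorted'
Insert 2: shifted 1 elements -> [2, 12, -1, 0]
Insert -1: shifted 2 elements -> [-1, 2, 12, 0]
Insert 0: shifted 2 elements -> [-1, 0, 2, 12]


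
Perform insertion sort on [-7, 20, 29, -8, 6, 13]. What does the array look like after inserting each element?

First element -7 is already 'sorted'
Insert 20: shifted 0 elements -> [-7, 20, 29, -8, 6, 13]
Insert 29: shifted 0 elements -> [-7, 20, 29, -8, 6, 13]
Insert -8: shifted 3 elements -> [-8, -7, 20, 29, 6, 13]
Insert 6: shifted 2 elements -> [-8, -7, 6, 20, 29, 13]
Insert 13: shifted 2 elements -> [-8, -7, 6, 13, 20, 29]


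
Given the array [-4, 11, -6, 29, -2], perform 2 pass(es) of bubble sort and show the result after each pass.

After pass 1: [-4, -6, 11, -2, 29] (2 swaps)
After pass 2: [-6, -4, -2, 11, 29] (2 swaps)
Total swaps: 4


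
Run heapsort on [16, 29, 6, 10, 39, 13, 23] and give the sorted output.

Build heap: [39, 29, 23, 10, 16, 13, 6]
Extract 39: [29, 16, 23, 10, 6, 13, 39]
Extract 29: [23, 16, 13, 10, 6, 29, 39]
Extract 23: [16, 10, 13, 6, 23, 29, 39]
Extract 16: [13, 10, 6, 16, 23, 29, 39]
Extract 13: [10, 6, 13, 16, 23, 29, 39]
Extract 10: [6, 10, 13, 16, 23, 29, 39]


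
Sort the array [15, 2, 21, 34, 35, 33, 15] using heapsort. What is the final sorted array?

Build heap: [35, 34, 33, 15, 2, 21, 15]
Extract 35: [34, 15, 33, 15, 2, 21, 35]
Extract 34: [33, 15, 21, 15, 2, 34, 35]
Extract 33: [21, 15, 2, 15, 33, 34, 35]
Extract 21: [15, 15, 2, 21, 33, 34, 35]
Extract 15: [15, 2, 15, 21, 33, 34, 35]
Extract 15: [2, 15, 15, 21, 33, 34, 35]


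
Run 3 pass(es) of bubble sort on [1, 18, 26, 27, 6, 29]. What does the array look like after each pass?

After pass 1: [1, 18, 26, 6, 27, 29] (1 swaps)
After pass 2: [1, 18, 6, 26, 27, 29] (1 swaps)
After pass 3: [1, 6, 18, 26, 27, 29] (1 swaps)
Total swaps: 3


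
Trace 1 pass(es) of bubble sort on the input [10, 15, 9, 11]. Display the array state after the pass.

After pass 1: [10, 9, 11, 15] (2 swaps)
Total swaps: 2


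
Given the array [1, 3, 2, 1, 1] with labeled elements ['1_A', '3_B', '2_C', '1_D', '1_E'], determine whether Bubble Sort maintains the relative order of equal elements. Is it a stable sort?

Trace Bubble Sort on the labeled array (the key is the number; the letter only tracks identity):
  After pass 1: [1_A, 2_C, 1_D, 1_E, 3_B]
  After pass 2: [1_A, 1_D, 1_E, 2_C, 3_B]
  After pass 3: [1_A, 1_D, 1_E, 2_C, 3_B] (no swaps, done)
Final order: [1_A, 1_D, 1_E, 2_C, 3_B]
Equal keys:
  value 1: originally 1_A, 1_D, 1_E; after sorting 1_A, 1_D, 1_E -> order preserved
All equal keys kept their original relative order. Bubble Sort is stable: it only swaps adjacent elements when the left one is strictly greater, so equal keys never move past each other.
Answer: Stable


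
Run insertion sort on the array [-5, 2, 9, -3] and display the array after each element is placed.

First element -5 is already 'sorted'
Insert 2: shifted 0 elements -> [-5, 2, 9, -3]
Insert 9: shifted 0 elements -> [-5, 2, 9, -3]
Insert -3: shifted 2 elements -> [-5, -3, 2, 9]


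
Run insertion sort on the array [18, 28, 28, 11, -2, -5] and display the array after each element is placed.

First element 18 is already 'sorted'
Insert 28: shifted 0 elements -> [18, 28, 28, 11, -2, -5]
Insert 28: shifted 0 elements -> [18, 28, 28, 11, -2, -5]
Insert 11: shifted 3 elements -> [11, 18, 28, 28, -2, -5]
Insert -2: shifted 4 elements -> [-2, 11, 18, 28, 28, -5]
Insert -5: shifted 5 elements -> [-5, -2, 11, 18, 28, 28]


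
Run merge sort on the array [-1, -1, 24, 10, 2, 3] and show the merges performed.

Divide and conquer:
  Merge [-1] + [24] -> [-1, 24]
  Merge [-1] + [-1, 24] -> [-1, -1, 24]
  Merge [2] + [3] -> [2, 3]
  Merge [10] + [2, 3] -> [2, 3, 10]
  Merge [-1, -1, 24] + [2, 3, 10] -> [-1, -1, 2, 3, 10, 24]


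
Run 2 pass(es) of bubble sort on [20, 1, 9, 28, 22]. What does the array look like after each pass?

After pass 1: [1, 9, 20, 22, 28] (3 swaps)
After pass 2: [1, 9, 20, 22, 28] (0 swaps)
Total swaps: 3


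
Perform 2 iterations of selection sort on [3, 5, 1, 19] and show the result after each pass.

Pass 1: Select minimum 1 at index 2, swap -> [1, 5, 3, 19]
Pass 2: Select minimum 3 at index 2, swap -> [1, 3, 5, 19]


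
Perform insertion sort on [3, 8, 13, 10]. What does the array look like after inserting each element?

First element 3 is already 'sorted'
Insert 8: shifted 0 elements -> [3, 8, 13, 10]
Insert 13: shifted 0 elements -> [3, 8, 13, 10]
Insert 10: shifted 1 elements -> [3, 8, 10, 13]


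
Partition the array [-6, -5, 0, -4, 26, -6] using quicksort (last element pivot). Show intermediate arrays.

Partition 1: pivot=-6 at index 1 -> [-6, -6, 0, -4, 26, -5]
Partition 2: pivot=-5 at index 2 -> [-6, -6, -5, -4, 26, 0]
Partition 3: pivot=0 at index 4 -> [-6, -6, -5, -4, 0, 26]


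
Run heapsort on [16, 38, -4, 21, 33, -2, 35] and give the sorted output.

Build heap: [38, 33, 35, 21, 16, -2, -4]
Extract 38: [35, 33, -2, 21, 16, -4, 38]
Extract 35: [33, 21, -2, -4, 16, 35, 38]
Extract 33: [21, 16, -2, -4, 33, 35, 38]
Extract 21: [16, -4, -2, 21, 33, 35, 38]
Extract 16: [-2, -4, 16, 21, 33, 35, 38]
Extract -2: [-4, -2, 16, 21, 33, 35, 38]


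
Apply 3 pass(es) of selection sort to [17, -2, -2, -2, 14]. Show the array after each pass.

Pass 1: Select minimum -2 at index 1, swap -> [-2, 17, -2, -2, 14]
Pass 2: Select minimum -2 at index 2, swap -> [-2, -2, 17, -2, 14]
Pass 3: Select minimum -2 at index 3, swap -> [-2, -2, -2, 17, 14]


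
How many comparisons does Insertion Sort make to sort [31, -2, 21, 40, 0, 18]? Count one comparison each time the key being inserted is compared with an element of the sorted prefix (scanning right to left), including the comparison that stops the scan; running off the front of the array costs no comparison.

Insert -2: 31 > -2 (shift), reached front = 1 comparison(s) -> [-2, 31, 21, 40, 0, 18]
Insert 21: 31 > 21 (shift), -2 <= 21 (stop) = 2 comparison(s) -> [-2, 21, 31, 40, 0, 18]
Insert 40: 31 <= 40 (stop) = 1 comparison(s) -> [-2, 21, 31, 40, 0, 18]
Insert 0: 40 > 0 (shift), 31 > 0 (shift), 21 > 0 (shift), -2 <= 0 (stop) = 4 comparison(s) -> [-2, 0, 21, 31, 40, 18]
Insert 18: 40 > 18 (shift), 31 > 18 (shift), 21 > 18 (shift), 0 <= 18 (stop) = 4 comparison(s) -> [-2, 0, 18, 21, 31, 40]
Total comparisons: 1 + 2 + 1 + 4 + 4 = 12


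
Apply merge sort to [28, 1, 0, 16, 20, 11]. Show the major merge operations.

Divide and conquer:
  Merge [1] + [0] -> [0, 1]
  Merge [28] + [0, 1] -> [0, 1, 28]
  Merge [20] + [11] -> [11, 20]
  Merge [16] + [11, 20] -> [11, 16, 20]
  Merge [0, 1, 28] + [11, 16, 20] -> [0, 1, 11, 16, 20, 28]


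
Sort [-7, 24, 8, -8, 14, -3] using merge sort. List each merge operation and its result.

Divide and conquer:
  Merge [24] + [8] -> [8, 24]
  Merge [-7] + [8, 24] -> [-7, 8, 24]
  Merge [14] + [-3] -> [-3, 14]
  Merge [-8] + [-3, 14] -> [-8, -3, 14]
  Merge [-7, 8, 24] + [-8, -3, 14] -> [-8, -7, -3, 8, 14, 24]


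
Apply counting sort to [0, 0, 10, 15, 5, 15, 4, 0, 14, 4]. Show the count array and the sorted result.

Count array: [3, 0, 0, 0, 2, 1, 0, 0, 0, 0, 1, 0, 0, 0, 1, 2]
(count[i] = number of elements equal to i)
Cumulative count: [3, 3, 3, 3, 5, 6, 6, 6, 6, 6, 7, 7, 7, 7, 8, 10]
Sorted: [0, 0, 0, 4, 4, 5, 10, 14, 15, 15]


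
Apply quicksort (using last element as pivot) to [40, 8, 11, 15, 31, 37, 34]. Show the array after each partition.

Partition 1: pivot=34 at index 4 -> [8, 11, 15, 31, 34, 37, 40]
Partition 2: pivot=31 at index 3 -> [8, 11, 15, 31, 34, 37, 40]
Partition 3: pivot=15 at index 2 -> [8, 11, 15, 31, 34, 37, 40]
Partition 4: pivot=11 at index 1 -> [8, 11, 15, 31, 34, 37, 40]
Partition 5: pivot=40 at index 6 -> [8, 11, 15, 31, 34, 37, 40]


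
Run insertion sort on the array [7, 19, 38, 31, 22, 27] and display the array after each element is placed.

First element 7 is already 'sorted'
Insert 19: shifted 0 elements -> [7, 19, 38, 31, 22, 27]
Insert 38: shifted 0 elements -> [7, 19, 38, 31, 22, 27]
Insert 31: shifted 1 elements -> [7, 19, 31, 38, 22, 27]
Insert 22: shifted 2 elements -> [7, 19, 22, 31, 38, 27]
Insert 27: shifted 2 elements -> [7, 19, 22, 27, 31, 38]


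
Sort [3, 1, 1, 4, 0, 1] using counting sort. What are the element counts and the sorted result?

Count array: [1, 3, 0, 1, 1]
(count[i] = number of elements equal to i)
Cumulative count: [1, 4, 4, 5, 6]
Sorted: [0, 1, 1, 1, 3, 4]


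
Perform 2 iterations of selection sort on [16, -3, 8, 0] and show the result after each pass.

Pass 1: Select minimum -3 at index 1, swap -> [-3, 16, 8, 0]
Pass 2: Select minimum 0 at index 3, swap -> [-3, 0, 8, 16]


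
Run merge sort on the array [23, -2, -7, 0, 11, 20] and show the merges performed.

Divide and conquer:
  Merge [-2] + [-7] -> [-7, -2]
  Merge [23] + [-7, -2] -> [-7, -2, 23]
  Merge [11] + [20] -> [11, 20]
  Merge [0] + [11, 20] -> [0, 11, 20]
  Merge [-7, -2, 23] + [0, 11, 20] -> [-7, -2, 0, 11, 20, 23]


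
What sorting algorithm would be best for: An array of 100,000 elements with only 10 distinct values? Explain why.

Best choice: 3-way quicksort or Counting sort
Reason: 3-way (Dutch national flag) partitioning groups every copy of the pivot together, so with only d=10 distinct keys quicksort finishes in O(n log d) expected time, which is effectively linear; counting sort runs in O(n + k) where k is the size of the key range (not the number of distinct values), so it is linear when the 10 values are integers drawn from a small known range


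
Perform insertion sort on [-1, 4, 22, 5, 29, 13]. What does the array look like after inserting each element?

First element -1 is already 'sorted'
Insert 4: shifted 0 elements -> [-1, 4, 22, 5, 29, 13]
Insert 22: shifted 0 elements -> [-1, 4, 22, 5, 29, 13]
Insert 5: shifted 1 elements -> [-1, 4, 5, 22, 29, 13]
Insert 29: shifted 0 elements -> [-1, 4, 5, 22, 29, 13]
Insert 13: shifted 2 elements -> [-1, 4, 5, 13, 22, 29]


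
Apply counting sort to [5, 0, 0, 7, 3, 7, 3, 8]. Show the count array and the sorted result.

Count array: [2, 0, 0, 2, 0, 1, 0, 2, 1]
(count[i] = number of elements equal to i)
Cumulative count: [2, 2, 2, 4, 4, 5, 5, 7, 8]
Sorted: [0, 0, 3, 3, 5, 7, 7, 8]


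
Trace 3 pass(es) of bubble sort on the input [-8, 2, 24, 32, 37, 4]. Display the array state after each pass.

After pass 1: [-8, 2, 24, 32, 4, 37] (1 swaps)
After pass 2: [-8, 2, 24, 4, 32, 37] (1 swaps)
After pass 3: [-8, 2, 4, 24, 32, 37] (1 swaps)
Total swaps: 3


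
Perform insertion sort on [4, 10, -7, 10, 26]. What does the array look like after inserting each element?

First element 4 is already 'sorted'
Insert 10: shifted 0 elements -> [4, 10, -7, 10, 26]
Insert -7: shifted 2 elements -> [-7, 4, 10, 10, 26]
Insert 10: shifted 0 elements -> [-7, 4, 10, 10, 26]
Insert 26: shifted 0 elements -> [-7, 4, 10, 10, 26]


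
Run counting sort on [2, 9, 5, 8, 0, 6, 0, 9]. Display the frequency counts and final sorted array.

Count array: [2, 0, 1, 0, 0, 1, 1, 0, 1, 2]
(count[i] = number of elements equal to i)
Cumulative count: [2, 2, 3, 3, 3, 4, 5, 5, 6, 8]
Sorted: [0, 0, 2, 5, 6, 8, 9, 9]


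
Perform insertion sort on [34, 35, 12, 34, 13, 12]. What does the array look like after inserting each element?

First element 34 is already 'sorted'
Insert 35: shifted 0 elements -> [34, 35, 12, 34, 13, 12]
Insert 12: shifted 2 elements -> [12, 34, 35, 34, 13, 12]
Insert 34: shifted 1 elements -> [12, 34, 34, 35, 13, 12]
Insert 13: shifted 3 elements -> [12, 13, 34, 34, 35, 12]
Insert 12: shifted 4 elements -> [12, 12, 13, 34, 34, 35]


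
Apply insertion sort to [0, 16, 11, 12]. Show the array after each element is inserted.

First element 0 is already 'sorted'
Insert 16: shifted 0 elements -> [0, 16, 11, 12]
Insert 11: shifted 1 elements -> [0, 11, 16, 12]
Insert 12: shifted 1 elements -> [0, 11, 12, 16]


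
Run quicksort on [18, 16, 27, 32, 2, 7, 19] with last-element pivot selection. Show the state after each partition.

Partition 1: pivot=19 at index 4 -> [18, 16, 2, 7, 19, 32, 27]
Partition 2: pivot=7 at index 1 -> [2, 7, 18, 16, 19, 32, 27]
Partition 3: pivot=16 at index 2 -> [2, 7, 16, 18, 19, 32, 27]
Partition 4: pivot=27 at index 5 -> [2, 7, 16, 18, 19, 27, 32]


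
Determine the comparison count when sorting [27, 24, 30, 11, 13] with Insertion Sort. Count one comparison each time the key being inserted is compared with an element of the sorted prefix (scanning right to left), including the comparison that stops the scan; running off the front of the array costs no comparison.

Insert 24: 27 > 24 (shift), reached front = 1 comparison(s) -> [24, 27, 30, 11, 13]
Insert 30: 27 <= 30 (stop) = 1 comparison(s) -> [24, 27, 30, 11, 13]
Insert 11: 30 > 11 (shift), 27 > 11 (shift), 24 > 11 (shift), reached front = 3 comparison(s) -> [11, 24, 27, 30, 13]
Insert 13: 30 > 13 (shift), 27 > 13 (shift), 24 > 13 (shift), 11 <= 13 (stop) = 4 comparison(s) -> [11, 13, 24, 27, 30]
Total comparisons: 1 + 1 + 3 + 4 = 9


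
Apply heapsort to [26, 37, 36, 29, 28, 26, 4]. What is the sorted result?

Build heap: [37, 29, 36, 26, 28, 26, 4]
Extract 37: [36, 29, 26, 26, 28, 4, 37]
Extract 36: [29, 28, 26, 26, 4, 36, 37]
Extract 29: [28, 26, 26, 4, 29, 36, 37]
Extract 28: [26, 4, 26, 28, 29, 36, 37]
Extract 26: [26, 4, 26, 28, 29, 36, 37]
Extract 26: [4, 26, 26, 28, 29, 36, 37]


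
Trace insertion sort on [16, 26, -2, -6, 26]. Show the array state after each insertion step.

First element 16 is already 'sorted'
Insert 26: shifted 0 elements -> [16, 26, -2, -6, 26]
Insert -2: shifted 2 elements -> [-2, 16, 26, -6, 26]
Insert -6: shifted 3 elements -> [-6, -2, 16, 26, 26]
Insert 26: shifted 0 elements -> [-6, -2, 16, 26, 26]


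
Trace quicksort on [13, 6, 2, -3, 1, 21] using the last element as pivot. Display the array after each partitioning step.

Partition 1: pivot=21 at index 5 -> [13, 6, 2, -3, 1, 21]
Partition 2: pivot=1 at index 1 -> [-3, 1, 2, 13, 6, 21]
Partition 3: pivot=6 at index 3 -> [-3, 1, 2, 6, 13, 21]


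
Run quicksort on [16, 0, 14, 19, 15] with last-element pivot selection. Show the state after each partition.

Partition 1: pivot=15 at index 2 -> [0, 14, 15, 19, 16]
Partition 2: pivot=14 at index 1 -> [0, 14, 15, 19, 16]
Partition 3: pivot=16 at index 3 -> [0, 14, 15, 16, 19]


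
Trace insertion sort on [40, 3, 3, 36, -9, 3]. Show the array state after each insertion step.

First element 40 is already 'sorted'
Insert 3: shifted 1 elements -> [3, 40, 3, 36, -9, 3]
Insert 3: shifted 1 elements -> [3, 3, 40, 36, -9, 3]
Insert 36: shifted 1 elements -> [3, 3, 36, 40, -9, 3]
Insert -9: shifted 4 elements -> [-9, 3, 3, 36, 40, 3]
Insert 3: shifted 2 elements -> [-9, 3, 3, 3, 36, 40]


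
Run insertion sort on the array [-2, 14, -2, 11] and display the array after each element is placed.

First element -2 is already 'sorted'
Insert 14: shifted 0 elements -> [-2, 14, -2, 11]
Insert -2: shifted 1 elements -> [-2, -2, 14, 11]
Insert 11: shifted 1 elements -> [-2, -2, 11, 14]


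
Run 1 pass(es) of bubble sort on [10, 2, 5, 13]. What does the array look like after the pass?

After pass 1: [2, 5, 10, 13] (2 swaps)
Total swaps: 2


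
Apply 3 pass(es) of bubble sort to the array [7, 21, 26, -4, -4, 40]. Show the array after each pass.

After pass 1: [7, 21, -4, -4, 26, 40] (2 swaps)
After pass 2: [7, -4, -4, 21, 26, 40] (2 swaps)
After pass 3: [-4, -4, 7, 21, 26, 40] (2 swaps)
Total swaps: 6


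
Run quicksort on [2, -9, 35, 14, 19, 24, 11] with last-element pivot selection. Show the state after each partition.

Partition 1: pivot=11 at index 2 -> [2, -9, 11, 14, 19, 24, 35]
Partition 2: pivot=-9 at index 0 -> [-9, 2, 11, 14, 19, 24, 35]
Partition 3: pivot=35 at index 6 -> [-9, 2, 11, 14, 19, 24, 35]
Partition 4: pivot=24 at index 5 -> [-9, 2, 11, 14, 19, 24, 35]
Partition 5: pivot=19 at index 4 -> [-9, 2, 11, 14, 19, 24, 35]


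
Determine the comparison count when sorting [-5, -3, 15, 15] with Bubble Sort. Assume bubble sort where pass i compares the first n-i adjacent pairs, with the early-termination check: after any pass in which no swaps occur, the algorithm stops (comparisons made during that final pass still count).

Pass 1: compare adjacent pairs (0,1)..(2,3) = 3 comparison(s), 0 swap(s) -> [-5, -3, 15, 15]
No swaps in this pass, so bubble sort stops here.
Total comparisons: 3 = 3


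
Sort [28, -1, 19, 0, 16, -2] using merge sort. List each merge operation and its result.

Divide and conquer:
  Merge [-1] + [19] -> [-1, 19]
  Merge [28] + [-1, 19] -> [-1, 19, 28]
  Merge [16] + [-2] -> [-2, 16]
  Merge [0] + [-2, 16] -> [-2, 0, 16]
  Merge [-1, 19, 28] + [-2, 0, 16] -> [-2, -1, 0, 16, 19, 28]


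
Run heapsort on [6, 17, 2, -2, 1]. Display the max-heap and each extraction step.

Build heap: [17, 6, 2, -2, 1]
Extract 17: [6, 1, 2, -2, 17]
Extract 6: [2, 1, -2, 6, 17]
Extract 2: [1, -2, 2, 6, 17]
Extract 1: [-2, 1, 2, 6, 17]


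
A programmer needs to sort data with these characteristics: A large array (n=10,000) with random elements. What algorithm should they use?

Best choice: Quicksort or Mergesort
Reason: Both have O(n log n) average case; quicksort has lower constant factors


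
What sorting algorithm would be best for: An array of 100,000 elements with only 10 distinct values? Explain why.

Best choice: 3-way quicksort or Counting sort
Reason: 3-way (Dutch national flag) partitioning groups every copy of the pivot together, so with only d=10 distinct keys quicksort finishes in O(n log d) expected time, which is effectively linear; counting sort runs in O(n + k) where k is the size of the key range (not the number of distinct values), so it is linear when the 10 values are integers drawn from a small known range


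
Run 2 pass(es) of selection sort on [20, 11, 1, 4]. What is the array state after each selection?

Pass 1: Select minimum 1 at index 2, swap -> [1, 11, 20, 4]
Pass 2: Select minimum 4 at index 3, swap -> [1, 4, 20, 11]


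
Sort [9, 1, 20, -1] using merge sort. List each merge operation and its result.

Divide and conquer:
  Merge [9] + [1] -> [1, 9]
  Merge [20] + [-1] -> [-1, 20]
  Merge [1, 9] + [-1, 20] -> [-1, 1, 9, 20]


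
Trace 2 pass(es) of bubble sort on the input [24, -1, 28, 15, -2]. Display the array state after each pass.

After pass 1: [-1, 24, 15, -2, 28] (3 swaps)
After pass 2: [-1, 15, -2, 24, 28] (2 swaps)
Total swaps: 5


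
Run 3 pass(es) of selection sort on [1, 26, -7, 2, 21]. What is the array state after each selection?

Pass 1: Select minimum -7 at index 2, swap -> [-7, 26, 1, 2, 21]
Pass 2: Select minimum 1 at index 2, swap -> [-7, 1, 26, 2, 21]
Pass 3: Select minimum 2 at index 3, swap -> [-7, 1, 2, 26, 21]


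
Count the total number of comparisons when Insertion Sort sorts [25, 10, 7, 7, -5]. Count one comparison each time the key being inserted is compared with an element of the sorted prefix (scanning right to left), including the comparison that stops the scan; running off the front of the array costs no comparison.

Insert 10: 25 > 10 (shift), reached front = 1 comparison(s) -> [10, 25, 7, 7, -5]
Insert 7: 25 > 7 (shift), 10 > 7 (shift), reached front = 2 comparison(s) -> [7, 10, 25, 7, -5]
Insert 7: 25 > 7 (shift), 10 > 7 (shift), 7 <= 7 (stop) = 3 comparison(s) -> [7, 7, 10, 25, -5]
Insert -5: 25 > -5 (shift), 10 > -5 (shift), 7 > -5 (shift), 7 > -5 (shift), reached front = 4 comparison(s) -> [-5, 7, 7, 10, 25]
Total comparisons: 1 + 2 + 3 + 4 = 10


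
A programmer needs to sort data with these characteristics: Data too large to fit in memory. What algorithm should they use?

Best choice: External merge sort
Reason: Minimizes disk I/O by sequential reads/writes


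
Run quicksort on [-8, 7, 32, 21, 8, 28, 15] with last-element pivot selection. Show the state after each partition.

Partition 1: pivot=15 at index 3 -> [-8, 7, 8, 15, 32, 28, 21]
Partition 2: pivot=8 at index 2 -> [-8, 7, 8, 15, 32, 28, 21]
Partition 3: pivot=7 at index 1 -> [-8, 7, 8, 15, 32, 28, 21]
Partition 4: pivot=21 at index 4 -> [-8, 7, 8, 15, 21, 28, 32]
Partition 5: pivot=32 at index 6 -> [-8, 7, 8, 15, 21, 28, 32]


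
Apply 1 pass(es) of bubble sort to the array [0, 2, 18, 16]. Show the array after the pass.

After pass 1: [0, 2, 16, 18] (1 swaps)
Total swaps: 1


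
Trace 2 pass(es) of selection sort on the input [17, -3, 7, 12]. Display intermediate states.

Pass 1: Select minimum -3 at index 1, swap -> [-3, 17, 7, 12]
Pass 2: Select minimum 7 at index 2, swap -> [-3, 7, 17, 12]


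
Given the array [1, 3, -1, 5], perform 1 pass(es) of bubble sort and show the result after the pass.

After pass 1: [1, -1, 3, 5] (1 swaps)
Total swaps: 1


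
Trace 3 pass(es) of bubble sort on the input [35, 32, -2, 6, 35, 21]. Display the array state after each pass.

After pass 1: [32, -2, 6, 35, 21, 35] (4 swaps)
After pass 2: [-2, 6, 32, 21, 35, 35] (3 swaps)
After pass 3: [-2, 6, 21, 32, 35, 35] (1 swaps)
Total swaps: 8


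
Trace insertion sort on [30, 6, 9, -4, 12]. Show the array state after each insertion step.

First element 30 is already 'sorted'
Insert 6: shifted 1 elements -> [6, 30, 9, -4, 12]
Insert 9: shifted 1 elements -> [6, 9, 30, -4, 12]
Insert -4: shifted 3 elements -> [-4, 6, 9, 30, 12]
Insert 12: shifted 1 elements -> [-4, 6, 9, 12, 30]


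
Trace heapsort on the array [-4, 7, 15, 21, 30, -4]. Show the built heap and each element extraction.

Build heap: [30, 21, 15, -4, 7, -4]
Extract 30: [21, 7, 15, -4, -4, 30]
Extract 21: [15, 7, -4, -4, 21, 30]
Extract 15: [7, -4, -4, 15, 21, 30]
Extract 7: [-4, -4, 7, 15, 21, 30]
Extract -4: [-4, -4, 7, 15, 21, 30]


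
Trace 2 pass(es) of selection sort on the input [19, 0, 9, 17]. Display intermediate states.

Pass 1: Select minimum 0 at index 1, swap -> [0, 19, 9, 17]
Pass 2: Select minimum 9 at index 2, swap -> [0, 9, 19, 17]


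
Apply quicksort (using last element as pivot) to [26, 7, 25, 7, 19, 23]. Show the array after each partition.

Partition 1: pivot=23 at index 3 -> [7, 7, 19, 23, 25, 26]
Partition 2: pivot=19 at index 2 -> [7, 7, 19, 23, 25, 26]
Partition 3: pivot=7 at index 1 -> [7, 7, 19, 23, 25, 26]
Partition 4: pivot=26 at index 5 -> [7, 7, 19, 23, 25, 26]


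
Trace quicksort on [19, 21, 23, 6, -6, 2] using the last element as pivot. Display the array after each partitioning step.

Partition 1: pivot=2 at index 1 -> [-6, 2, 23, 6, 19, 21]
Partition 2: pivot=21 at index 4 -> [-6, 2, 6, 19, 21, 23]
Partition 3: pivot=19 at index 3 -> [-6, 2, 6, 19, 21, 23]


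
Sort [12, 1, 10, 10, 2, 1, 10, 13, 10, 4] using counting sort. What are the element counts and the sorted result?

Count array: [0, 2, 1, 0, 1, 0, 0, 0, 0, 0, 4, 0, 1, 1]
(count[i] = number of elements equal to i)
Cumulative count: [0, 2, 3, 3, 4, 4, 4, 4, 4, 4, 8, 8, 9, 10]
Sorted: [1, 1, 2, 4, 10, 10, 10, 10, 12, 13]


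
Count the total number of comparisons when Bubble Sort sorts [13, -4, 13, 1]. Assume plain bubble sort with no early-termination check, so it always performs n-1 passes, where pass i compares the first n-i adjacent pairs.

Pass 1: compare adjacent pairs (0,1)..(2,3) = 3 comparison(s), 2 swap(s) -> [-4, 13, 1, 13]
Pass 2: compare adjacent pairs (0,1)..(1,2) = 2 comparison(s), 1 swap(s) -> [-4, 1, 13, 13]
Pass 3: compare adjacent pairs (0,1)..(0,1) = 1 comparison(s), 0 swap(s) -> [-4, 1, 13, 13]
Total comparisons: 3 + 2 + 1 = 6


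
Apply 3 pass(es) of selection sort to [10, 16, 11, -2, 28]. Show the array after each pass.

Pass 1: Select minimum -2 at index 3, swap -> [-2, 16, 11, 10, 28]
Pass 2: Select minimum 10 at index 3, swap -> [-2, 10, 11, 16, 28]
Pass 3: Select minimum 11 at index 2, swap -> [-2, 10, 11, 16, 28]


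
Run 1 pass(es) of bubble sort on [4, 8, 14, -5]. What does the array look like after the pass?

After pass 1: [4, 8, -5, 14] (1 swaps)
Total swaps: 1


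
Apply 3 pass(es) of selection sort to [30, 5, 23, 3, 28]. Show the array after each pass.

Pass 1: Select minimum 3 at index 3, swap -> [3, 5, 23, 30, 28]
Pass 2: Select minimum 5 at index 1, swap -> [3, 5, 23, 30, 28]
Pass 3: Select minimum 23 at index 2, swap -> [3, 5, 23, 30, 28]


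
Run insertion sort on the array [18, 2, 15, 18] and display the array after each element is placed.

First element 18 is already 'sorted'
Insert 2: shifted 1 elements -> [2, 18, 15, 18]
Insert 15: shifted 1 elements -> [2, 15, 18, 18]
Insert 18: shifted 0 elements -> [2, 15, 18, 18]


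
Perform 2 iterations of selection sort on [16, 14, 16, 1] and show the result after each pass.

Pass 1: Select minimum 1 at index 3, swap -> [1, 14, 16, 16]
Pass 2: Select minimum 14 at index 1, swap -> [1, 14, 16, 16]


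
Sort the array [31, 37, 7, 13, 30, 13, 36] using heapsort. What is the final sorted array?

Build heap: [37, 31, 36, 13, 30, 13, 7]
Extract 37: [36, 31, 13, 13, 30, 7, 37]
Extract 36: [31, 30, 13, 13, 7, 36, 37]
Extract 31: [30, 13, 13, 7, 31, 36, 37]
Extract 30: [13, 7, 13, 30, 31, 36, 37]
Extract 13: [13, 7, 13, 30, 31, 36, 37]
Extract 13: [7, 13, 13, 30, 31, 36, 37]


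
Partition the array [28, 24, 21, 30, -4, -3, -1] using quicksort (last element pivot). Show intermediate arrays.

Partition 1: pivot=-1 at index 2 -> [-4, -3, -1, 30, 28, 24, 21]
Partition 2: pivot=-3 at index 1 -> [-4, -3, -1, 30, 28, 24, 21]
Partition 3: pivot=21 at index 3 -> [-4, -3, -1, 21, 28, 24, 30]
Partition 4: pivot=30 at index 6 -> [-4, -3, -1, 21, 28, 24, 30]
Partition 5: pivot=24 at index 4 -> [-4, -3, -1, 21, 24, 28, 30]


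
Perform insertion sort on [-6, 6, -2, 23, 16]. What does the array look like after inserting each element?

First element -6 is already 'sorted'
Insert 6: shifted 0 elements -> [-6, 6, -2, 23, 16]
Insert -2: shifted 1 elements -> [-6, -2, 6, 23, 16]
Insert 23: shifted 0 elements -> [-6, -2, 6, 23, 16]
Insert 16: shifted 1 elements -> [-6, -2, 6, 16, 23]


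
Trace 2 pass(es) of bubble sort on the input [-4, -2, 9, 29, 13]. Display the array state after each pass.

After pass 1: [-4, -2, 9, 13, 29] (1 swaps)
After pass 2: [-4, -2, 9, 13, 29] (0 swaps)
Total swaps: 1


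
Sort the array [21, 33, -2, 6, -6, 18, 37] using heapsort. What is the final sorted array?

Build heap: [37, 33, 21, 6, -6, 18, -2]
Extract 37: [33, 6, 21, -2, -6, 18, 37]
Extract 33: [21, 6, 18, -2, -6, 33, 37]
Extract 21: [18, 6, -6, -2, 21, 33, 37]
Extract 18: [6, -2, -6, 18, 21, 33, 37]
Extract 6: [-2, -6, 6, 18, 21, 33, 37]
Extract -2: [-6, -2, 6, 18, 21, 33, 37]


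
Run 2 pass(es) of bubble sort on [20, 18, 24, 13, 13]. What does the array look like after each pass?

After pass 1: [18, 20, 13, 13, 24] (3 swaps)
After pass 2: [18, 13, 13, 20, 24] (2 swaps)
Total swaps: 5


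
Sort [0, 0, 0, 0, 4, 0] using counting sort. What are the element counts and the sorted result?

Count array: [5, 0, 0, 0, 1]
(count[i] = number of elements equal to i)
Cumulative count: [5, 5, 5, 5, 6]
Sorted: [0, 0, 0, 0, 0, 4]


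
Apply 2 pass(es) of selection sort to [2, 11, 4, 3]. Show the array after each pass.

Pass 1: Select minimum 2 at index 0, swap -> [2, 11, 4, 3]
Pass 2: Select minimum 3 at index 3, swap -> [2, 3, 4, 11]


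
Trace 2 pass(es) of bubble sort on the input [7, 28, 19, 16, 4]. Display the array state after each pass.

After pass 1: [7, 19, 16, 4, 28] (3 swaps)
After pass 2: [7, 16, 4, 19, 28] (2 swaps)
Total swaps: 5


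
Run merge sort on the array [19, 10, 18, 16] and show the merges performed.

Divide and conquer:
  Merge [19] + [10] -> [10, 19]
  Merge [18] + [16] -> [16, 18]
  Merge [10, 19] + [16, 18] -> [10, 16, 18, 19]


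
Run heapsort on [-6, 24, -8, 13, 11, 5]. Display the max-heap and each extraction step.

Build heap: [24, 13, 5, -6, 11, -8]
Extract 24: [13, 11, 5, -6, -8, 24]
Extract 13: [11, -6, 5, -8, 13, 24]
Extract 11: [5, -6, -8, 11, 13, 24]
Extract 5: [-6, -8, 5, 11, 13, 24]
Extract -6: [-8, -6, 5, 11, 13, 24]


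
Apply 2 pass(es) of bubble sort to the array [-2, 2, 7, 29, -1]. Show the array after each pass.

After pass 1: [-2, 2, 7, -1, 29] (1 swaps)
After pass 2: [-2, 2, -1, 7, 29] (1 swaps)
Total swaps: 2


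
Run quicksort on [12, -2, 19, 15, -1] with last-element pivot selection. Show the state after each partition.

Partition 1: pivot=-1 at index 1 -> [-2, -1, 19, 15, 12]
Partition 2: pivot=12 at index 2 -> [-2, -1, 12, 15, 19]
Partition 3: pivot=19 at index 4 -> [-2, -1, 12, 15, 19]


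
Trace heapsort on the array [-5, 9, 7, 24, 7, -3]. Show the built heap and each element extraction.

Build heap: [24, 9, 7, -5, 7, -3]
Extract 24: [9, 7, 7, -5, -3, 24]
Extract 9: [7, -3, 7, -5, 9, 24]
Extract 7: [7, -3, -5, 7, 9, 24]
Extract 7: [-3, -5, 7, 7, 9, 24]
Extract -3: [-5, -3, 7, 7, 9, 24]


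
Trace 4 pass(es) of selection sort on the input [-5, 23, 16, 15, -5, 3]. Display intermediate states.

Pass 1: Select minimum -5 at index 0, swap -> [-5, 23, 16, 15, -5, 3]
Pass 2: Select minimum -5 at index 4, swap -> [-5, -5, 16, 15, 23, 3]
Pass 3: Select minimum 3 at index 5, swap -> [-5, -5, 3, 15, 23, 16]
Pass 4: Select minimum 15 at index 3, swap -> [-5, -5, 3, 15, 23, 16]


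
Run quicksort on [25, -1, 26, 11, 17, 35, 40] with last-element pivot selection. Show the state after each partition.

Partition 1: pivot=40 at index 6 -> [25, -1, 26, 11, 17, 35, 40]
Partition 2: pivot=35 at index 5 -> [25, -1, 26, 11, 17, 35, 40]
Partition 3: pivot=17 at index 2 -> [-1, 11, 17, 25, 26, 35, 40]
Partition 4: pivot=11 at index 1 -> [-1, 11, 17, 25, 26, 35, 40]
Partition 5: pivot=26 at index 4 -> [-1, 11, 17, 25, 26, 35, 40]


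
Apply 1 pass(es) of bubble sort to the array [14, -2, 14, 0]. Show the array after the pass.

After pass 1: [-2, 14, 0, 14] (2 swaps)
Total swaps: 2


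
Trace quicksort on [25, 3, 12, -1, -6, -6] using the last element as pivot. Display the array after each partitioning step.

Partition 1: pivot=-6 at index 1 -> [-6, -6, 12, -1, 25, 3]
Partition 2: pivot=3 at index 3 -> [-6, -6, -1, 3, 25, 12]
Partition 3: pivot=12 at index 4 -> [-6, -6, -1, 3, 12, 25]


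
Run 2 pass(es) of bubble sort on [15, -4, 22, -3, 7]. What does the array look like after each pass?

After pass 1: [-4, 15, -3, 7, 22] (3 swaps)
After pass 2: [-4, -3, 7, 15, 22] (2 swaps)
Total swaps: 5


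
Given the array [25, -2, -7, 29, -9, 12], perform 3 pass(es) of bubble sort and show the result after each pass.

After pass 1: [-2, -7, 25, -9, 12, 29] (4 swaps)
After pass 2: [-7, -2, -9, 12, 25, 29] (3 swaps)
After pass 3: [-7, -9, -2, 12, 25, 29] (1 swaps)
Total swaps: 8


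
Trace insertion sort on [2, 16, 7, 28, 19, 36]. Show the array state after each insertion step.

First element 2 is already 'sorted'
Insert 16: shifted 0 elements -> [2, 16, 7, 28, 19, 36]
Insert 7: shifted 1 elements -> [2, 7, 16, 28, 19, 36]
Insert 28: shifted 0 elements -> [2, 7, 16, 28, 19, 36]
Insert 19: shifted 1 elements -> [2, 7, 16, 19, 28, 36]
Insert 36: shifted 0 elements -> [2, 7, 16, 19, 28, 36]


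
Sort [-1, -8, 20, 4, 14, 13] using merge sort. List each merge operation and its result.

Divide and conquer:
  Merge [-8] + [20] -> [-8, 20]
  Merge [-1] + [-8, 20] -> [-8, -1, 20]
  Merge [14] + [13] -> [13, 14]
  Merge [4] + [13, 14] -> [4, 13, 14]
  Merge [-8, -1, 20] + [4, 13, 14] -> [-8, -1, 4, 13, 14, 20]


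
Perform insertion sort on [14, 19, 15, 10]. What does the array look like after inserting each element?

First element 14 is already 'sorted'
Insert 19: shifted 0 elements -> [14, 19, 15, 10]
Insert 15: shifted 1 elements -> [14, 15, 19, 10]
Insert 10: shifted 3 elements -> [10, 14, 15, 19]


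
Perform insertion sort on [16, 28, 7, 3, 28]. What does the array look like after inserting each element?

First element 16 is already 'sorted'
Insert 28: shifted 0 elements -> [16, 28, 7, 3, 28]
Insert 7: shifted 2 elements -> [7, 16, 28, 3, 28]
Insert 3: shifted 3 elements -> [3, 7, 16, 28, 28]
Insert 28: shifted 0 elements -> [3, 7, 16, 28, 28]


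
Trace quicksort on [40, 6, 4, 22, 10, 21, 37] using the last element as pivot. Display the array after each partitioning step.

Partition 1: pivot=37 at index 5 -> [6, 4, 22, 10, 21, 37, 40]
Partition 2: pivot=21 at index 3 -> [6, 4, 10, 21, 22, 37, 40]
Partition 3: pivot=10 at index 2 -> [6, 4, 10, 21, 22, 37, 40]
Partition 4: pivot=4 at index 0 -> [4, 6, 10, 21, 22, 37, 40]


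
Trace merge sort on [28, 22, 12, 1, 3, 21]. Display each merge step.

Divide and conquer:
  Merge [22] + [12] -> [12, 22]
  Merge [28] + [12, 22] -> [12, 22, 28]
  Merge [3] + [21] -> [3, 21]
  Merge [1] + [3, 21] -> [1, 3, 21]
  Merge [12, 22, 28] + [1, 3, 21] -> [1, 3, 12, 21, 22, 28]


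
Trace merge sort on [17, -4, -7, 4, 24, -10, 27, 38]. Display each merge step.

Divide and conquer:
  Merge [17] + [-4] -> [-4, 17]
  Merge [-7] + [4] -> [-7, 4]
  Merge [-4, 17] + [-7, 4] -> [-7, -4, 4, 17]
  Merge [24] + [-10] -> [-10, 24]
  Merge [27] + [38] -> [27, 38]
  Merge [-10, 24] + [27, 38] -> [-10, 24, 27, 38]
  Merge [-7, -4, 4, 17] + [-10, 24, 27, 38] -> [-10, -7, -4, 4, 17, 24, 27, 38]


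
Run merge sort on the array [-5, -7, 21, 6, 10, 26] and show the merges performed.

Divide and conquer:
  Merge [-7] + [21] -> [-7, 21]
  Merge [-5] + [-7, 21] -> [-7, -5, 21]
  Merge [10] + [26] -> [10, 26]
  Merge [6] + [10, 26] -> [6, 10, 26]
  Merge [-7, -5, 21] + [6, 10, 26] -> [-7, -5, 6, 10, 21, 26]


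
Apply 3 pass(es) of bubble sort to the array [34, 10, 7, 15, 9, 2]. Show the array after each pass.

After pass 1: [10, 7, 15, 9, 2, 34] (5 swaps)
After pass 2: [7, 10, 9, 2, 15, 34] (3 swaps)
After pass 3: [7, 9, 2, 10, 15, 34] (2 swaps)
Total swaps: 10


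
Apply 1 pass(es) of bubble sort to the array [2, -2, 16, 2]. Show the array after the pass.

After pass 1: [-2, 2, 2, 16] (2 swaps)
Total swaps: 2


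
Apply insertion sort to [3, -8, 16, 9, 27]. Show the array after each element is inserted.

First element 3 is already 'sorted'
Insert -8: shifted 1 elements -> [-8, 3, 16, 9, 27]
Insert 16: shifted 0 elements -> [-8, 3, 16, 9, 27]
Insert 9: shifted 1 elements -> [-8, 3, 9, 16, 27]
Insert 27: shifted 0 elements -> [-8, 3, 9, 16, 27]


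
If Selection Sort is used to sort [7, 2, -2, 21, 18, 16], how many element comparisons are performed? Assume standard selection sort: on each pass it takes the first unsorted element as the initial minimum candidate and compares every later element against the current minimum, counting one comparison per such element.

Pass 1: scan indices 1..5 for the minimum = 5 comparison(s); min is -2, place at index 0 -> [-2, 2, 7, 21, 18, 16]
Pass 2: scan indices 2..5 for the minimum = 4 comparison(s); min is 2, place at index 1 -> [-2, 2, 7, 21, 18, 16]
Pass 3: scan indices 3..5 for the minimum = 3 comparison(s); min is 7, place at index 2 -> [-2, 2, 7, 21, 18, 16]
Pass 4: scan indices 4..5 for the minimum = 2 comparison(s); min is 16, place at index 3 -> [-2, 2, 7, 16, 18, 21]
Pass 5: scan indices 5..5 for the minimum = 1 comparison(s); min is 18, place at index 4 -> [-2, 2, 7, 16, 18, 21]
Selection sort always scans the whole unsorted suffix, so the count is (n-1) + (n-2) + ... + 1 = n(n-1)/2 = 6*5/2 = 15 regardless of the input order.
Total comparisons: 5 + 4 + 3 + 2 + 1 = 15


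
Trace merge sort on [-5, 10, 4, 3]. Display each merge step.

Divide and conquer:
  Merge [-5] + [10] -> [-5, 10]
  Merge [4] + [3] -> [3, 4]
  Merge [-5, 10] + [3, 4] -> [-5, 3, 4, 10]
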